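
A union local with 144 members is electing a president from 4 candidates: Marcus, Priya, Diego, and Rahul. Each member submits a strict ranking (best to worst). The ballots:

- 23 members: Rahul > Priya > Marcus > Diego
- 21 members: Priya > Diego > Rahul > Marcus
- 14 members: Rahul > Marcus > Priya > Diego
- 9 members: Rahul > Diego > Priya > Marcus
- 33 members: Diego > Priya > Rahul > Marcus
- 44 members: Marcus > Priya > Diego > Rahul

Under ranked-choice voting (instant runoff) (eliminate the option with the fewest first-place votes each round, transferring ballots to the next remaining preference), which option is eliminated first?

Round 1: Marcus 44, Priya 21, Diego 33, Rahul 46. Eliminate Priya.

Priya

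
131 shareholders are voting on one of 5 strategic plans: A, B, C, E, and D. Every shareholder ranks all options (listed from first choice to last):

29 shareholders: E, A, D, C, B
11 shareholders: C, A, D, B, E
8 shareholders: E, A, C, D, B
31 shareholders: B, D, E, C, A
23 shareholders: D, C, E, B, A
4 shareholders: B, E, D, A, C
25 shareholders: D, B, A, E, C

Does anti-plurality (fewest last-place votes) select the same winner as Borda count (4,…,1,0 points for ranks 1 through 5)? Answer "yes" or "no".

Anti-plurality — last-place votes: A 54, B 37, C 29, E 11, D 0. Winner: D.
Borda — scores: A 198, B 249, C 189, E 293, D 381. Winner: D.
The two methods agree.

yes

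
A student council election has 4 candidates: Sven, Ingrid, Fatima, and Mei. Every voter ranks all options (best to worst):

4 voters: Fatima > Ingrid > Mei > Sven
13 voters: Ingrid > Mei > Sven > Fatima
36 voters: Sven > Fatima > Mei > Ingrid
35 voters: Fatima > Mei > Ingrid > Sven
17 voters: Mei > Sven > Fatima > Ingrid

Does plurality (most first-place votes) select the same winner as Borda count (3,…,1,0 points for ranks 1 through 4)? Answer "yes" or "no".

Plurality — first-place votes: Sven 36, Ingrid 13, Fatima 39, Mei 17. Winner: Fatima.
Borda — scores: Sven 155, Ingrid 82, Fatima 206, Mei 187. Winner: Fatima.
The two methods agree.

yes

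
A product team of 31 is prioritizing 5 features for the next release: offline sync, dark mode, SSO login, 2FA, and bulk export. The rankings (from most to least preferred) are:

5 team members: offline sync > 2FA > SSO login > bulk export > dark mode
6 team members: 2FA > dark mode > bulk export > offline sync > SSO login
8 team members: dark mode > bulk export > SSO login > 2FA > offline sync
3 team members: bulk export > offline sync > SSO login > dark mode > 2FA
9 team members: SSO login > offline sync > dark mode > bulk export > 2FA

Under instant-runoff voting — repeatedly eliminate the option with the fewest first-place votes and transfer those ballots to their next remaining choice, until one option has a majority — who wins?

SSO login

Round 1: offline sync 5, dark mode 8, SSO login 9, 2FA 6, bulk export 3. Eliminate bulk export.
Round 2: offline sync 8, dark mode 8, SSO login 9, 2FA 6. Eliminate 2FA.
Round 3: offline sync 8, dark mode 14, SSO login 9. Eliminate offline sync.
Round 4: dark mode 14, SSO login 17. SSO login has a majority.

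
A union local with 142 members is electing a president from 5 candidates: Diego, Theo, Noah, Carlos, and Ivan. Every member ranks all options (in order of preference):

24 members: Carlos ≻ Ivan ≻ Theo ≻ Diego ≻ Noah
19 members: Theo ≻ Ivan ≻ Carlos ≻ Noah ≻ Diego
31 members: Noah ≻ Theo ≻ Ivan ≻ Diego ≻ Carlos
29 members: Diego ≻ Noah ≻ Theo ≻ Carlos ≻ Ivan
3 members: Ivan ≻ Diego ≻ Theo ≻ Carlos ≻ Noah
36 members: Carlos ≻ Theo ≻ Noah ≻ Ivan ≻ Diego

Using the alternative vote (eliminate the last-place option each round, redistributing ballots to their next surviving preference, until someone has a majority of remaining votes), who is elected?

Carlos

Round 1: Diego 29, Theo 19, Noah 31, Carlos 60, Ivan 3. Eliminate Ivan.
Round 2: Diego 32, Theo 19, Noah 31, Carlos 60. Eliminate Theo.
Round 3: Diego 32, Noah 31, Carlos 79. Carlos has a majority.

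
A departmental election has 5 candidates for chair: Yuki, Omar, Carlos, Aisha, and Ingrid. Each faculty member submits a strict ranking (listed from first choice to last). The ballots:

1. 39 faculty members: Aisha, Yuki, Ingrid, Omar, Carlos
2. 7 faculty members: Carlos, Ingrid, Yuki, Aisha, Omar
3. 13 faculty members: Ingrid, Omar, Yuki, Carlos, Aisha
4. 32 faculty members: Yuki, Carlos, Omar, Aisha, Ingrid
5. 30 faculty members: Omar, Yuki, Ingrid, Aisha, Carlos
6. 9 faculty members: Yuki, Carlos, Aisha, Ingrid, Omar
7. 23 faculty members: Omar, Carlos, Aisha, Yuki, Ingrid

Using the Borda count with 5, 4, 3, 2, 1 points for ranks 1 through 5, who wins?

Yuki

Yuki: 39·4 + 7·3 + 13·3 + 32·5 + 30·4 + 9·5 + 23·2 = 587
Omar: 39·2 + 7·1 + 13·4 + 32·3 + 30·5 + 9·1 + 23·5 = 507
Carlos: 39·1 + 7·5 + 13·2 + 32·4 + 30·1 + 9·4 + 23·4 = 386
Aisha: 39·5 + 7·2 + 13·1 + 32·2 + 30·2 + 9·3 + 23·3 = 442
Ingrid: 39·3 + 7·4 + 13·5 + 32·1 + 30·3 + 9·2 + 23·1 = 373
Yuki has the highest Borda score (587).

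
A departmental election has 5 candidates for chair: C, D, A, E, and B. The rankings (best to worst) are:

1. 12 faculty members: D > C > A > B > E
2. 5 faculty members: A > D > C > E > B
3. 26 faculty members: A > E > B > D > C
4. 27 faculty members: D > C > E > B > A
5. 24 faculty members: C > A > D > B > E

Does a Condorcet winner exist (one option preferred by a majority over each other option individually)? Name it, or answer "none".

none

Checking pairwise contests:
D beats C 70–24.
A beats D 55–39.
C beats A 63–31.
C beats E 68–26.
C beats B 68–26.
Every option loses at least one head-to-head, so there is no Condorcet winner.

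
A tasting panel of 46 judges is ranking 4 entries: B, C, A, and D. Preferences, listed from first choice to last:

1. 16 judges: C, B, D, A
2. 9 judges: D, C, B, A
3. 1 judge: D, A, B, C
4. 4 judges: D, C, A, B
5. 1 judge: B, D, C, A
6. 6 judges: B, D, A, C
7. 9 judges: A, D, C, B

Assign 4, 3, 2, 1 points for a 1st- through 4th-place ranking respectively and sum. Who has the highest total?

B: 16·3 + 9·2 + 1·2 + 4·1 + 1·4 + 6·4 + 9·1 = 109
C: 16·4 + 9·3 + 1·1 + 4·3 + 1·2 + 6·1 + 9·2 = 130
A: 16·1 + 9·1 + 1·3 + 4·2 + 1·1 + 6·2 + 9·4 = 85
D: 16·2 + 9·4 + 1·4 + 4·4 + 1·3 + 6·3 + 9·3 = 136
D has the highest Borda score (136).

D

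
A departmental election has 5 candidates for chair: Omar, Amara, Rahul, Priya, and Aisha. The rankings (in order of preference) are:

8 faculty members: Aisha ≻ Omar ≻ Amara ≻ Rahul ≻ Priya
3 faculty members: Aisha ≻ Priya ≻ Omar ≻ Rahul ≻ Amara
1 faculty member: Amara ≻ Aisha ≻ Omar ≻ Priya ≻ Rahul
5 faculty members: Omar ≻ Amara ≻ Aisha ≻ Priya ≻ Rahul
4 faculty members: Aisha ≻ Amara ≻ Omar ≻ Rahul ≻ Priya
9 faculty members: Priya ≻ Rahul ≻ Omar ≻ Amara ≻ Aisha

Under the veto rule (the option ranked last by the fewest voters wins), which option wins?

Last-place votes: Omar 0, Amara 3, Rahul 6, Priya 12, Aisha 9.
Omar is ranked last by the fewest voters, so Omar wins.

Omar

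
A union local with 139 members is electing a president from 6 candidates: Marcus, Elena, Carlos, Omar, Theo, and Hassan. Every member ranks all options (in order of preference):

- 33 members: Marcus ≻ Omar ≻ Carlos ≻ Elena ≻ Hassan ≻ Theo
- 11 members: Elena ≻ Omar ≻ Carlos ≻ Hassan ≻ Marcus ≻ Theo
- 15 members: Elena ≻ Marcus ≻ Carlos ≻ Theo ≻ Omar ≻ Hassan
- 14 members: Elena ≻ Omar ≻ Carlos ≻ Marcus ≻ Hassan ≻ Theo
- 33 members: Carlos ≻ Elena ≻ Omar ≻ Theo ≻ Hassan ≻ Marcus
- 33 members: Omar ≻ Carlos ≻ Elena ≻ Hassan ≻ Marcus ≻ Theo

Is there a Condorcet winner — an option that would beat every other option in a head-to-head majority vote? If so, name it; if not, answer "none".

none

Checking pairwise contests:
Elena beats Marcus 106–33.
Carlos beats Elena 99–40.
Omar beats Carlos 91–48.
Elena beats Omar 73–66.
Marcus beats Theo 106–33.
Elena beats Hassan 139–0.
Every option loses at least one head-to-head, so there is no Condorcet winner.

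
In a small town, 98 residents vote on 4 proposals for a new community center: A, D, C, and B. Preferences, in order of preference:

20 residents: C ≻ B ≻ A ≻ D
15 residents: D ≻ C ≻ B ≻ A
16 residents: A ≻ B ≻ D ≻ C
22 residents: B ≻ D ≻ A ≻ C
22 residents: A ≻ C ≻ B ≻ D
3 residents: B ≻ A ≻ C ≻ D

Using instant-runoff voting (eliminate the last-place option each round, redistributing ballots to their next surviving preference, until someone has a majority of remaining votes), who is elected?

A

Round 1: A 38, D 15, C 20, B 25. Eliminate D.
Round 2: A 38, C 35, B 25. Eliminate B.
Round 3: A 63, C 35. A has a majority.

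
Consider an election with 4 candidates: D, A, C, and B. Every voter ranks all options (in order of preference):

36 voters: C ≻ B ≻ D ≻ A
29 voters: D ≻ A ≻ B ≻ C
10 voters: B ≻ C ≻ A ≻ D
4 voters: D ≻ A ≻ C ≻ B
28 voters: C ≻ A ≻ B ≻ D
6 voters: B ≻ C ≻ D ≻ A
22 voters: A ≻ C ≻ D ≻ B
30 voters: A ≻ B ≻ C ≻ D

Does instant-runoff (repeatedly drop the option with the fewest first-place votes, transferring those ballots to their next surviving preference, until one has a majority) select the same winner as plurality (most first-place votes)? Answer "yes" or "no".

no

Instant-runoff — R1 D 33, A 52, C 64, B 16 (B out); R2 D 33, A 52, C 80 (D out); R3 A 85, C 80 (A winner). Winner: A.
Plurality — first-place votes: D 33, A 52, C 64, B 16. Winner: C.
The two methods disagree.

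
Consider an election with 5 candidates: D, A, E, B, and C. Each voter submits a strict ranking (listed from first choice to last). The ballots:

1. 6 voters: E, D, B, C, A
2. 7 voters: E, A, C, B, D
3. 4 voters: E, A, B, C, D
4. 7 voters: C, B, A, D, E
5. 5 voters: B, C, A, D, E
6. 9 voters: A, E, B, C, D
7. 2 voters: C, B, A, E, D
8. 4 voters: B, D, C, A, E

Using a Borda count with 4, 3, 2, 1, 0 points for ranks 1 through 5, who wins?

D: 6·3 + 7·0 + 4·0 + 7·1 + 5·1 + 9·0 + 2·0 + 4·3 = 42
A: 6·0 + 7·3 + 4·3 + 7·2 + 5·2 + 9·4 + 2·2 + 4·1 = 101
E: 6·4 + 7·4 + 4·4 + 7·0 + 5·0 + 9·3 + 2·1 + 4·0 = 97
B: 6·2 + 7·1 + 4·2 + 7·3 + 5·4 + 9·2 + 2·3 + 4·4 = 108
C: 6·1 + 7·2 + 4·1 + 7·4 + 5·3 + 9·1 + 2·4 + 4·2 = 92
B has the highest Borda score (108).

B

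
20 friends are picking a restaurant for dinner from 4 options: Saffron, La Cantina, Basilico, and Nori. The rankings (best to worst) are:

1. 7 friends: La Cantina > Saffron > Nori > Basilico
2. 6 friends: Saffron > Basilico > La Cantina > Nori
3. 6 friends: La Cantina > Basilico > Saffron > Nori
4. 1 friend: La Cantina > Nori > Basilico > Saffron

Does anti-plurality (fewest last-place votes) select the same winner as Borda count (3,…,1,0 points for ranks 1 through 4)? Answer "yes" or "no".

yes

Anti-plurality — last-place votes: Saffron 1, La Cantina 0, Basilico 7, Nori 12. Winner: La Cantina.
Borda — scores: Saffron 38, La Cantina 48, Basilico 25, Nori 9. Winner: La Cantina.
The two methods agree.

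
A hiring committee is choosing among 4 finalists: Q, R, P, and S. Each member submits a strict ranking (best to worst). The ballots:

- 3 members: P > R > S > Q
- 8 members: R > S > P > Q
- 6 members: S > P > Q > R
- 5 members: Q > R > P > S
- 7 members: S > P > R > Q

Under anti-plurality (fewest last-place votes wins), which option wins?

Last-place votes: Q 18, R 6, P 0, S 5.
P is ranked last by the fewest voters, so P wins.

P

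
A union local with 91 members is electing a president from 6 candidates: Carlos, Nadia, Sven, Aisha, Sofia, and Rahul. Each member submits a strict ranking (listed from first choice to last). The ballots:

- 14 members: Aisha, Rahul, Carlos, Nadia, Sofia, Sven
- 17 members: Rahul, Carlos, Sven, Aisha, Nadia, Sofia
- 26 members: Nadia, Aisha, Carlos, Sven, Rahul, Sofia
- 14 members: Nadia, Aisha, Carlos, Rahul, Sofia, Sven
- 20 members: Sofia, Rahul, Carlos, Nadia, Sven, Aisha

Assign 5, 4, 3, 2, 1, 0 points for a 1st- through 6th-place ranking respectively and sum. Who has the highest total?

Carlos

Carlos: 14·3 + 17·4 + 26·3 + 14·3 + 20·3 = 290
Nadia: 14·2 + 17·1 + 26·5 + 14·5 + 20·2 = 285
Sven: 14·0 + 17·3 + 26·2 + 14·0 + 20·1 = 123
Aisha: 14·5 + 17·2 + 26·4 + 14·4 + 20·0 = 264
Sofia: 14·1 + 17·0 + 26·0 + 14·1 + 20·5 = 128
Rahul: 14·4 + 17·5 + 26·1 + 14·2 + 20·4 = 275
Carlos has the highest Borda score (290).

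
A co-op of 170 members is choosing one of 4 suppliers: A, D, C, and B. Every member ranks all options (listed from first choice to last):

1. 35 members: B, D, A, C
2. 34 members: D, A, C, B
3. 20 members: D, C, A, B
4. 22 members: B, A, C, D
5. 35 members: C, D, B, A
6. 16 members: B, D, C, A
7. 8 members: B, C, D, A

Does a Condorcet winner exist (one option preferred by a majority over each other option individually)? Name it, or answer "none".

D

D vs A: 148–22 for D.
D vs C: 105–65 for D.
D vs B: 89–81 for D.
D beats every other option head-to-head.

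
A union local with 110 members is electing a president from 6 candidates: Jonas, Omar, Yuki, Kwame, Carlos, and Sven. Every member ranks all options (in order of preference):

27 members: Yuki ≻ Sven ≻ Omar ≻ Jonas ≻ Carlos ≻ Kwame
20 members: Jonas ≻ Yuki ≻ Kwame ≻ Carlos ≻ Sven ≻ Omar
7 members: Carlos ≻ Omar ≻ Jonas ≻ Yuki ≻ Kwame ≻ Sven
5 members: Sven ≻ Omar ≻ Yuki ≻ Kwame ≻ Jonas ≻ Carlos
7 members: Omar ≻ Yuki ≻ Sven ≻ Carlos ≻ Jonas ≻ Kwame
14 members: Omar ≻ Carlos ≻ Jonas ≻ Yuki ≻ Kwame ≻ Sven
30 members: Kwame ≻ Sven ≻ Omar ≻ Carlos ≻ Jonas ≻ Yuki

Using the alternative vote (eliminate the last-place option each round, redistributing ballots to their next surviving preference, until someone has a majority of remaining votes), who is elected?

Omar

Round 1: Jonas 20, Omar 21, Yuki 27, Kwame 30, Carlos 7, Sven 5. Eliminate Sven.
Round 2: Jonas 20, Omar 26, Yuki 27, Kwame 30, Carlos 7. Eliminate Carlos.
Round 3: Jonas 20, Omar 33, Yuki 27, Kwame 30. Eliminate Jonas.
Round 4: Omar 33, Yuki 47, Kwame 30. Eliminate Kwame.
Round 5: Omar 63, Yuki 47. Omar has a majority.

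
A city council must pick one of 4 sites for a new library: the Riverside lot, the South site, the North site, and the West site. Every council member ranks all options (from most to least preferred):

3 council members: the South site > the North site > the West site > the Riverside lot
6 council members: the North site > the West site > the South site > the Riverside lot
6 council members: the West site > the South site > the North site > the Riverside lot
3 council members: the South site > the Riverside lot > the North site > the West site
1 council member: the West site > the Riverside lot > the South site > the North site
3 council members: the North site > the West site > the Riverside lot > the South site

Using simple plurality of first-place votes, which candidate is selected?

the North site

First-place votes: the Riverside lot 0, the South site 6, the North site 9, the West site 7.
the North site has the most first-place votes.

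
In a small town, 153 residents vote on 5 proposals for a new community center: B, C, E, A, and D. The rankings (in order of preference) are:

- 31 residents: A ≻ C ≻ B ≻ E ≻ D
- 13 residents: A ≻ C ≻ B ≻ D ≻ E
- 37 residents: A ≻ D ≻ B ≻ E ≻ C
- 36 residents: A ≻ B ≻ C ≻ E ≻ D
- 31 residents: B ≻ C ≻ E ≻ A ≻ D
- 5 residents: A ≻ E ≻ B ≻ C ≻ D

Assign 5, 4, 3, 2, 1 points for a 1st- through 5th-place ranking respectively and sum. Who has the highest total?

B: 31·3 + 13·3 + 37·3 + 36·4 + 31·5 + 5·3 = 557
C: 31·4 + 13·4 + 37·1 + 36·3 + 31·4 + 5·2 = 455
E: 31·2 + 13·1 + 37·2 + 36·2 + 31·3 + 5·4 = 334
A: 31·5 + 13·5 + 37·5 + 36·5 + 31·2 + 5·5 = 672
D: 31·1 + 13·2 + 37·4 + 36·1 + 31·1 + 5·1 = 277
A has the highest Borda score (672).

A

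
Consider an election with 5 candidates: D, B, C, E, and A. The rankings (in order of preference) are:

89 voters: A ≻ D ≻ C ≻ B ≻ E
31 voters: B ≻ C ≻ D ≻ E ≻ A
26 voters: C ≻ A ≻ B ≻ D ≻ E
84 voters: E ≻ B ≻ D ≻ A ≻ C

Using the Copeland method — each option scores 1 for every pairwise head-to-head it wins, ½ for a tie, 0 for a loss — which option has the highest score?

B

D: beats C and E; ties A; loses to B → score 2.5.
B: beats D and E; ties C and A → score 3.
C: beats E; ties B; loses to D and A → score 1.5.
E: ties A; loses to D, B, and C → score 0.5.
A: beats C; ties D, B, and E → score 2.5.
B has the best pairwise record.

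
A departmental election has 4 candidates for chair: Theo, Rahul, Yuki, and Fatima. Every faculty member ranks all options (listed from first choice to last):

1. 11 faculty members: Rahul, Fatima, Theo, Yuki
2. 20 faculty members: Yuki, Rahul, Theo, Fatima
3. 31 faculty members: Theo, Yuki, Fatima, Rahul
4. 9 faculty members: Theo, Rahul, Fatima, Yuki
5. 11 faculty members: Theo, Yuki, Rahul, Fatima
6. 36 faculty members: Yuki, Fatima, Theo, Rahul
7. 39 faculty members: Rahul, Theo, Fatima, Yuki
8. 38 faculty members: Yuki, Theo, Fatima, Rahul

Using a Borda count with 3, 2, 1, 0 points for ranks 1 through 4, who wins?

Theo

Theo: 11·1 + 20·1 + 31·3 + 9·3 + 11·3 + 36·1 + 39·2 + 38·2 = 374
Rahul: 11·3 + 20·2 + 31·0 + 9·2 + 11·1 + 36·0 + 39·3 + 38·0 = 219
Yuki: 11·0 + 20·3 + 31·2 + 9·0 + 11·2 + 36·3 + 39·0 + 38·3 = 366
Fatima: 11·2 + 20·0 + 31·1 + 9·1 + 11·0 + 36·2 + 39·1 + 38·1 = 211
Theo has the highest Borda score (374).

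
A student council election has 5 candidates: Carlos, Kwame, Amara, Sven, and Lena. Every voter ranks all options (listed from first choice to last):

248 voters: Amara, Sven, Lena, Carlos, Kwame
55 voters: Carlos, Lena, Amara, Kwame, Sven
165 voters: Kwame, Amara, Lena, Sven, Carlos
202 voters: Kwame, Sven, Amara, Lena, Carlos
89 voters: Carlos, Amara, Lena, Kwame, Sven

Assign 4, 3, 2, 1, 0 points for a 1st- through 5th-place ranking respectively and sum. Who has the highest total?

Amara

Carlos: 248·1 + 55·4 + 165·0 + 202·0 + 89·4 = 824
Kwame: 248·0 + 55·1 + 165·4 + 202·4 + 89·1 = 1612
Amara: 248·4 + 55·2 + 165·3 + 202·2 + 89·3 = 2268
Sven: 248·3 + 55·0 + 165·1 + 202·3 + 89·0 = 1515
Lena: 248·2 + 55·3 + 165·2 + 202·1 + 89·2 = 1371
Amara has the highest Borda score (2268).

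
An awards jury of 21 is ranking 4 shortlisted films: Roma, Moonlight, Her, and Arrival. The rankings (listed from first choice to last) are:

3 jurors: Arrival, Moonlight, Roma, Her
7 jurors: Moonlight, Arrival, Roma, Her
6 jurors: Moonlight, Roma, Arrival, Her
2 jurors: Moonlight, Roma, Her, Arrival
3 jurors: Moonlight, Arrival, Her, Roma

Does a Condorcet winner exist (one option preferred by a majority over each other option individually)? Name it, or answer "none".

Moonlight

Moonlight vs Roma: 21–0 for Moonlight.
Moonlight vs Her: 21–0 for Moonlight.
Moonlight vs Arrival: 18–3 for Moonlight.
Moonlight beats every other option head-to-head.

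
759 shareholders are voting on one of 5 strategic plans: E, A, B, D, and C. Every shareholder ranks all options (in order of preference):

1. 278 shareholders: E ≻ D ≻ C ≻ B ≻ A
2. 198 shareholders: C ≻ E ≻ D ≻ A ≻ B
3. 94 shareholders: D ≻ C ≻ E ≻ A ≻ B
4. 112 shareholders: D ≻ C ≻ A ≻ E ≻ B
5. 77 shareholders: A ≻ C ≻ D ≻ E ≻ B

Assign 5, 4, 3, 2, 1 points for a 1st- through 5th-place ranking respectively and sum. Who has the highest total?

E: 278·5 + 198·4 + 94·3 + 112·2 + 77·2 = 2842
A: 278·1 + 198·2 + 94·2 + 112·3 + 77·5 = 1583
B: 278·2 + 198·1 + 94·1 + 112·1 + 77·1 = 1037
D: 278·4 + 198·3 + 94·5 + 112·5 + 77·3 = 2967
C: 278·3 + 198·5 + 94·4 + 112·4 + 77·4 = 2956
D has the highest Borda score (2967).

D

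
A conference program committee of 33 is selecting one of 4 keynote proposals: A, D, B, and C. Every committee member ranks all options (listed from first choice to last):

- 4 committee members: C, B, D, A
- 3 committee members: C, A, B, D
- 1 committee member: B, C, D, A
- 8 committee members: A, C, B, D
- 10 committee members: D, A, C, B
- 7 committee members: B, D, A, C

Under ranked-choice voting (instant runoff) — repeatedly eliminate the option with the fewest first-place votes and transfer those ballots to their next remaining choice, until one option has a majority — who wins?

A

Round 1: A 8, D 10, B 8, C 7. Eliminate C.
Round 2: A 11, D 10, B 12. Eliminate D.
Round 3: A 21, B 12. A has a majority.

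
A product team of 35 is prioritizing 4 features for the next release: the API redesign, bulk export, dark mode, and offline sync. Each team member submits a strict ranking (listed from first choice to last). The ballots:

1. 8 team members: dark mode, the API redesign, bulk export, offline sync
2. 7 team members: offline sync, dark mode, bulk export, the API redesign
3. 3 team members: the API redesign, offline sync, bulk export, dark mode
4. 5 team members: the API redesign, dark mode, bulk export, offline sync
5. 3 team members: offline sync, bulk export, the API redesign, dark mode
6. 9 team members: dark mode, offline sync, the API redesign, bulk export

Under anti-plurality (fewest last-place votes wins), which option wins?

Last-place votes: the API redesign 7, bulk export 9, dark mode 6, offline sync 13.
dark mode is ranked last by the fewest voters, so dark mode wins.

dark mode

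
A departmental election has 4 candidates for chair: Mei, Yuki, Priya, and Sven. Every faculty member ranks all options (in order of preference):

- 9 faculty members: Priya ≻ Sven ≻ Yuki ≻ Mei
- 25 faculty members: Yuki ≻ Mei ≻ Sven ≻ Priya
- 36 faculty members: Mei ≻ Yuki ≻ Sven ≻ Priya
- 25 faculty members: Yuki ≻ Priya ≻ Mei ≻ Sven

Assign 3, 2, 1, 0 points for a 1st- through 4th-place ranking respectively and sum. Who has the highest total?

Yuki

Mei: 9·0 + 25·2 + 36·3 + 25·1 = 183
Yuki: 9·1 + 25·3 + 36·2 + 25·3 = 231
Priya: 9·3 + 25·0 + 36·0 + 25·2 = 77
Sven: 9·2 + 25·1 + 36·1 + 25·0 = 79
Yuki has the highest Borda score (231).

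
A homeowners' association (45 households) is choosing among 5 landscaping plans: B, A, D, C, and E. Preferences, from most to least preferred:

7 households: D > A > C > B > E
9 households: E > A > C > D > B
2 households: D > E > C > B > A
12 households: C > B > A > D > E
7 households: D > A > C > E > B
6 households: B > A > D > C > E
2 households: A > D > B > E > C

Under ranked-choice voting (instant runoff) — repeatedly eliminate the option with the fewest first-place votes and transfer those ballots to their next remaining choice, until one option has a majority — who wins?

Round 1: B 6, A 2, D 16, C 12, E 9. Eliminate A.
Round 2: B 6, D 18, C 12, E 9. Eliminate B.
Round 3: D 24, C 12, E 9. D has a majority.

D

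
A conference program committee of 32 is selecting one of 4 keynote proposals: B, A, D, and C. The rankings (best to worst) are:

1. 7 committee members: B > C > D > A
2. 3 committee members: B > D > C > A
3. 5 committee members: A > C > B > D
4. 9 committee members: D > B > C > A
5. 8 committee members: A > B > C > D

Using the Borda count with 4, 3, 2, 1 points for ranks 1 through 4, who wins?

B

B: 7·4 + 3·4 + 5·2 + 9·3 + 8·3 = 101
A: 7·1 + 3·1 + 5·4 + 9·1 + 8·4 = 71
D: 7·2 + 3·3 + 5·1 + 9·4 + 8·1 = 72
C: 7·3 + 3·2 + 5·3 + 9·2 + 8·2 = 76
B has the highest Borda score (101).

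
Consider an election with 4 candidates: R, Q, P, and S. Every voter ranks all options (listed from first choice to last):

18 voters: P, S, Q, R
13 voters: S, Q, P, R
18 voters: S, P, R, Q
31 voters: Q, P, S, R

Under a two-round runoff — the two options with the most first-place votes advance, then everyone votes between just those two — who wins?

S

Round 1 first-place votes: R 0, Q 31, P 18, S 31.
Q and S advance.
Runoff: Q is preferred to S by 31 voters; S by 49.
S wins the runoff.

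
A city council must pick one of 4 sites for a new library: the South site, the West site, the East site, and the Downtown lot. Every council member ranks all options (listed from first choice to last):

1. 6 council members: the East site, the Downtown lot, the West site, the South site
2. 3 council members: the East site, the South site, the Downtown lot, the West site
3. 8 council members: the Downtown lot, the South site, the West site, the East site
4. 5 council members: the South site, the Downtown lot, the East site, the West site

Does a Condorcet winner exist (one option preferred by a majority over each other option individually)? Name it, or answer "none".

the Downtown lot

the Downtown lot vs the South site: 14–8 for the Downtown lot.
the Downtown lot vs the West site: 22–0 for the Downtown lot.
the Downtown lot vs the East site: 13–9 for the Downtown lot.
the Downtown lot beats every other option head-to-head.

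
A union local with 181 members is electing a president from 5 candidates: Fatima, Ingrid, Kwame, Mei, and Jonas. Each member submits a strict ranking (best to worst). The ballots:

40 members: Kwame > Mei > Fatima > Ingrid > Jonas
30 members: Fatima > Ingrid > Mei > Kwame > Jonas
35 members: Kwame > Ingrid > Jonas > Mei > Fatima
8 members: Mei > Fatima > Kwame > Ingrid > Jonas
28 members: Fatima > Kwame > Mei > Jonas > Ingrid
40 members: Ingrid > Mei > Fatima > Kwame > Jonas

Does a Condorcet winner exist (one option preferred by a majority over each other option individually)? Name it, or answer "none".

Checking pairwise contests:
Mei beats Fatima 123–58.
Fatima beats Ingrid 106–75.
Fatima beats Kwame 106–75.
Ingrid beats Mei 105–76.
Fatima beats Jonas 146–35.
Every option loses at least one head-to-head, so there is no Condorcet winner.

none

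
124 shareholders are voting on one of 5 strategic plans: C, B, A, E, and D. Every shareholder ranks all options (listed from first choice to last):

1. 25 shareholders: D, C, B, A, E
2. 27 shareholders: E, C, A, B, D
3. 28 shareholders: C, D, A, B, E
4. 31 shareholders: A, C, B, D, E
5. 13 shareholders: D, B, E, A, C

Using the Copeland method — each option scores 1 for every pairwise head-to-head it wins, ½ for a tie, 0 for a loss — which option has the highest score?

C: beats B, A, E, and D → score 4.
B: beats E; loses to C, A, and D → score 1.
A: beats B and E; loses to C and D → score 2.
E: loses to C, B, A, and D → score 0.
D: beats B, A, and E; loses to C → score 3.
C has the best pairwise record.

C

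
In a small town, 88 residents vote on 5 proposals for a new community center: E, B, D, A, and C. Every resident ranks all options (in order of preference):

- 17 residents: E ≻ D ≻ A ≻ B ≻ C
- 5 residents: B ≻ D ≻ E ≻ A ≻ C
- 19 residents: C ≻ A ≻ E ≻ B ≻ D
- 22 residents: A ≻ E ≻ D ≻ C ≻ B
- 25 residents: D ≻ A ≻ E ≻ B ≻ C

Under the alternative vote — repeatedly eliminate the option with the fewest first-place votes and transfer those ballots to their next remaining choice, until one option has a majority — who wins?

Round 1: E 17, B 5, D 25, A 22, C 19. Eliminate B.
Round 2: E 17, D 30, A 22, C 19. Eliminate E.
Round 3: D 47, A 22, C 19. D has a majority.

D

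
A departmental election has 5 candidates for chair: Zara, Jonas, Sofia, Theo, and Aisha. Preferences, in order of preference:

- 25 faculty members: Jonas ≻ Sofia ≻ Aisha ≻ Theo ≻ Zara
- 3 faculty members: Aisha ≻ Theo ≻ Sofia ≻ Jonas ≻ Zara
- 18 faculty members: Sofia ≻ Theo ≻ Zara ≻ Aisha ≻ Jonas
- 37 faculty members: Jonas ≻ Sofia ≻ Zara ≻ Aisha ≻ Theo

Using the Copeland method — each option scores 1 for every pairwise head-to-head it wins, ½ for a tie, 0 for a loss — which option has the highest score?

Jonas

Zara: beats Aisha; loses to Jonas, Sofia, and Theo → score 1.
Jonas: beats Zara, Sofia, Theo, and Aisha → score 4.
Sofia: beats Zara, Theo, and Aisha; loses to Jonas → score 3.
Theo: beats Zara; loses to Jonas, Sofia, and Aisha → score 1.
Aisha: beats Theo; loses to Zara, Jonas, and Sofia → score 1.
Jonas has the best pairwise record.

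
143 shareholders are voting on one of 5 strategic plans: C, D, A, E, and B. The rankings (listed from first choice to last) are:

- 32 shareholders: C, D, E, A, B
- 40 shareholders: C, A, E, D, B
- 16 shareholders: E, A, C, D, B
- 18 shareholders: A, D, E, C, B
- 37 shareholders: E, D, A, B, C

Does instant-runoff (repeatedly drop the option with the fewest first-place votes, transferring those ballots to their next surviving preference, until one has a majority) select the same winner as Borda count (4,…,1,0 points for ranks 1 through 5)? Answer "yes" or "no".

no

Instant-runoff — R1 C 72, D 0, A 18, E 53, B 0 (C winner). Winner: C.
Borda — scores: C 338, D 317, A 346, E 392, B 37. Winner: E.
The two methods disagree.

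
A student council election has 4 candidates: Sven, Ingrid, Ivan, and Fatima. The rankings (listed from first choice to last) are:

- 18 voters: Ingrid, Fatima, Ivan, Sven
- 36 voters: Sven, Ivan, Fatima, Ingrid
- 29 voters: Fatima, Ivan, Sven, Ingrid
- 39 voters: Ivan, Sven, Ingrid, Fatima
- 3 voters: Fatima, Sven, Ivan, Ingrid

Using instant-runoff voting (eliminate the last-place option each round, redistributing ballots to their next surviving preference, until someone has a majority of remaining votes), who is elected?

Round 1: Sven 36, Ingrid 18, Ivan 39, Fatima 32. Eliminate Ingrid.
Round 2: Sven 36, Ivan 39, Fatima 50. Eliminate Sven.
Round 3: Ivan 75, Fatima 50. Ivan has a majority.

Ivan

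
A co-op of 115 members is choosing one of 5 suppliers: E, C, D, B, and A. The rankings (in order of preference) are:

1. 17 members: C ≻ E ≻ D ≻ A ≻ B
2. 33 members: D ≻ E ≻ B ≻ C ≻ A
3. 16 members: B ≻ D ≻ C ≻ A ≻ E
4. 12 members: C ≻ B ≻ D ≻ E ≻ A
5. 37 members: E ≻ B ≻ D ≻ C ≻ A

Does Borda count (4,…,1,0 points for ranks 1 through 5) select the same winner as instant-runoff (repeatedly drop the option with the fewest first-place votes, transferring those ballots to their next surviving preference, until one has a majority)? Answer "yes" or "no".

Borda — scores: E 310, C 218, D 312, B 277, A 33. Winner: D.
Instant-runoff — R1 E 37, C 29, D 33, B 16, A 0 (A out); R2 E 37, C 29, D 33, B 16 (B out); R3 E 37, C 29, D 49 (C out); R4 E 54, D 61 (D winner). Winner: D.
The two methods agree.

yes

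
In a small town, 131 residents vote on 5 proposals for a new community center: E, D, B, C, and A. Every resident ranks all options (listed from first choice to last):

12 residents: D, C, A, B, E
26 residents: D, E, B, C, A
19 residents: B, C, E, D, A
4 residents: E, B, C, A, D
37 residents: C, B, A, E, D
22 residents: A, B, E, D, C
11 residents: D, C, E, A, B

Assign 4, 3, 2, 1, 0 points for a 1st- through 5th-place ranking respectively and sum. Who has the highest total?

E: 12·0 + 26·3 + 19·2 + 4·4 + 37·1 + 22·2 + 11·2 = 235
D: 12·4 + 26·4 + 19·1 + 4·0 + 37·0 + 22·1 + 11·4 = 237
B: 12·1 + 26·2 + 19·4 + 4·3 + 37·3 + 22·3 + 11·0 = 329
C: 12·3 + 26·1 + 19·3 + 4·2 + 37·4 + 22·0 + 11·3 = 308
A: 12·2 + 26·0 + 19·0 + 4·1 + 37·2 + 22·4 + 11·1 = 201
B has the highest Borda score (329).

B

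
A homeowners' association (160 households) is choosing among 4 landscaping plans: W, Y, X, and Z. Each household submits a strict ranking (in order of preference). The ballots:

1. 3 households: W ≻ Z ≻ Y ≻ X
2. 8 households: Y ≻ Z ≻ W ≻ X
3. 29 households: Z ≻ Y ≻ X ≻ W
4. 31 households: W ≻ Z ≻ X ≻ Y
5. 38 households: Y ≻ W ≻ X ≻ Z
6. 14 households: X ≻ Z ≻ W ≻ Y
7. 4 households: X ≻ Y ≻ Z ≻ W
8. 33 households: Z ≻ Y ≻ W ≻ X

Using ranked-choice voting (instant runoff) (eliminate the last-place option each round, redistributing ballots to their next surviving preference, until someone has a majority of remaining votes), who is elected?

Z

Round 1: W 34, Y 46, X 18, Z 62. Eliminate X.
Round 2: W 34, Y 50, Z 76. Eliminate W.
Round 3: Y 50, Z 110. Z has a majority.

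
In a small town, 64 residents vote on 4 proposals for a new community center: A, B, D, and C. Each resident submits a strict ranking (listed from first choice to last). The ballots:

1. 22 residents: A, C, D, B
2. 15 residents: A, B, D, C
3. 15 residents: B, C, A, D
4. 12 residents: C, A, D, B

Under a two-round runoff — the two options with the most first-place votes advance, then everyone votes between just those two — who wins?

Round 1 first-place votes: A 37, B 15, D 0, C 12.
A and B advance.
Runoff: A is preferred to B by 49 voters; B by 15.
A wins the runoff.

A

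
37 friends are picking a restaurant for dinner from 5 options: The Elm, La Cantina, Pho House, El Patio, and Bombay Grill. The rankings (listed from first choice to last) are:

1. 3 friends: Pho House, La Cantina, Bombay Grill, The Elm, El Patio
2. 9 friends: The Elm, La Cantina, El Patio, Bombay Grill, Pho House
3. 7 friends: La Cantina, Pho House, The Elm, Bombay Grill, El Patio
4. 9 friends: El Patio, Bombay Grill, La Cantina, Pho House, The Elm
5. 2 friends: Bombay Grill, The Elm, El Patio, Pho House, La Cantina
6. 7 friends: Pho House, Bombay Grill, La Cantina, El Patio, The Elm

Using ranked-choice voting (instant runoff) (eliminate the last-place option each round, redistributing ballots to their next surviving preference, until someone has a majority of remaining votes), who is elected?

Round 1: The Elm 9, La Cantina 7, Pho House 10, El Patio 9, Bombay Grill 2. Eliminate Bombay Grill.
Round 2: The Elm 11, La Cantina 7, Pho House 10, El Patio 9. Eliminate La Cantina.
Round 3: The Elm 11, Pho House 17, El Patio 9. Eliminate El Patio.
Round 4: The Elm 11, Pho House 26. Pho House has a majority.

Pho House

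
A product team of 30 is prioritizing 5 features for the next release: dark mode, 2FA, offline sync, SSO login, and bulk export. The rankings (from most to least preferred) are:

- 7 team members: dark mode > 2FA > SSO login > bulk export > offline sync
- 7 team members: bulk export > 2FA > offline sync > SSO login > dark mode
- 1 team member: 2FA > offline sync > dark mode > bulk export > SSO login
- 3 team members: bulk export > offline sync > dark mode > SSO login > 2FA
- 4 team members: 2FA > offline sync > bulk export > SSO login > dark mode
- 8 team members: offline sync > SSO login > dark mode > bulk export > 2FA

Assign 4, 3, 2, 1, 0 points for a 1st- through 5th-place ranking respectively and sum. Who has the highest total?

dark mode: 7·4 + 7·0 + 1·2 + 3·2 + 4·0 + 8·2 = 52
2FA: 7·3 + 7·3 + 1·4 + 3·0 + 4·4 + 8·0 = 62
offline sync: 7·0 + 7·2 + 1·3 + 3·3 + 4·3 + 8·4 = 70
SSO login: 7·2 + 7·1 + 1·0 + 3·1 + 4·1 + 8·3 = 52
bulk export: 7·1 + 7·4 + 1·1 + 3·4 + 4·2 + 8·1 = 64
offline sync has the highest Borda score (70).

offline sync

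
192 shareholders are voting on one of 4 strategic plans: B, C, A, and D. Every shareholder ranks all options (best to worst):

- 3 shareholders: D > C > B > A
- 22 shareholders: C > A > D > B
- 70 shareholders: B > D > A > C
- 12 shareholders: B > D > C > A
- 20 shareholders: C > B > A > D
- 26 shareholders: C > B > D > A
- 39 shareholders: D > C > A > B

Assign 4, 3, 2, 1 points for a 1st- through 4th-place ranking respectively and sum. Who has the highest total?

B

B: 3·2 + 22·1 + 70·4 + 12·4 + 20·3 + 26·3 + 39·1 = 533
C: 3·3 + 22·4 + 70·1 + 12·2 + 20·4 + 26·4 + 39·3 = 492
A: 3·1 + 22·3 + 70·2 + 12·1 + 20·2 + 26·1 + 39·2 = 365
D: 3·4 + 22·2 + 70·3 + 12·3 + 20·1 + 26·2 + 39·4 = 530
B has the highest Borda score (533).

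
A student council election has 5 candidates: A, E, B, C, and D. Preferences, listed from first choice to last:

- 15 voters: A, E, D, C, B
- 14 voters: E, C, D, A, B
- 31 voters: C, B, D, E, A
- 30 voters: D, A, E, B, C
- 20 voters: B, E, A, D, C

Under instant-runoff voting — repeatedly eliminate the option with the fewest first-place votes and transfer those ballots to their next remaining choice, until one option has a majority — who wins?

D

Round 1: A 15, E 14, B 20, C 31, D 30. Eliminate E.
Round 2: A 15, B 20, C 45, D 30. Eliminate A.
Round 3: B 20, C 45, D 45. Eliminate B.
Round 4: C 45, D 65. D has a majority.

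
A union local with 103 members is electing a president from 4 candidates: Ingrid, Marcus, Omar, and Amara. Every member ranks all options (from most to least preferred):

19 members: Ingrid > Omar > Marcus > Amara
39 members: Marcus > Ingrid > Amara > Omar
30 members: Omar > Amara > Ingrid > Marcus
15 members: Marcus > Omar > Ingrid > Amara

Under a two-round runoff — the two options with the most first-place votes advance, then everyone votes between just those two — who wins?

Round 1 first-place votes: Ingrid 19, Marcus 54, Omar 30, Amara 0.
Marcus and Omar advance.
Runoff: Marcus is preferred to Omar by 54 voters; Omar by 49.
Marcus wins the runoff.

Marcus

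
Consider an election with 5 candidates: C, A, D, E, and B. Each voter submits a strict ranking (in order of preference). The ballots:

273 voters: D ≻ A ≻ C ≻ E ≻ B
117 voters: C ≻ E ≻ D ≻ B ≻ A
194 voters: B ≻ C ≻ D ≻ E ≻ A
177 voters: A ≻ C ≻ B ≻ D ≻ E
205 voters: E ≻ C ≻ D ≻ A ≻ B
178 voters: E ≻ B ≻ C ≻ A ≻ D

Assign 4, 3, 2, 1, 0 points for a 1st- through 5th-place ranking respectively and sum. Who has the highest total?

C

C: 273·2 + 117·4 + 194·3 + 177·3 + 205·3 + 178·2 = 3098
A: 273·3 + 117·0 + 194·0 + 177·4 + 205·1 + 178·1 = 1910
D: 273·4 + 117·2 + 194·2 + 177·1 + 205·2 + 178·0 = 2301
E: 273·1 + 117·3 + 194·1 + 177·0 + 205·4 + 178·4 = 2350
B: 273·0 + 117·1 + 194·4 + 177·2 + 205·0 + 178·3 = 1781
C has the highest Borda score (3098).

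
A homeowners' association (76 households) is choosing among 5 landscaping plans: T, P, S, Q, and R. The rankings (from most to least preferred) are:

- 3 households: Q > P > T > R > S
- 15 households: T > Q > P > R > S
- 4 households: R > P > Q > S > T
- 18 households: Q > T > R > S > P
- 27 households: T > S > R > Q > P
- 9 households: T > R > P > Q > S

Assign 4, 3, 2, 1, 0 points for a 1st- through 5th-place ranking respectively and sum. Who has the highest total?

T

T: 3·2 + 15·4 + 4·0 + 18·3 + 27·4 + 9·4 = 264
P: 3·3 + 15·2 + 4·3 + 18·0 + 27·0 + 9·2 = 69
S: 3·0 + 15·0 + 4·1 + 18·1 + 27·3 + 9·0 = 103
Q: 3·4 + 15·3 + 4·2 + 18·4 + 27·1 + 9·1 = 173
R: 3·1 + 15·1 + 4·4 + 18·2 + 27·2 + 9·3 = 151
T has the highest Borda score (264).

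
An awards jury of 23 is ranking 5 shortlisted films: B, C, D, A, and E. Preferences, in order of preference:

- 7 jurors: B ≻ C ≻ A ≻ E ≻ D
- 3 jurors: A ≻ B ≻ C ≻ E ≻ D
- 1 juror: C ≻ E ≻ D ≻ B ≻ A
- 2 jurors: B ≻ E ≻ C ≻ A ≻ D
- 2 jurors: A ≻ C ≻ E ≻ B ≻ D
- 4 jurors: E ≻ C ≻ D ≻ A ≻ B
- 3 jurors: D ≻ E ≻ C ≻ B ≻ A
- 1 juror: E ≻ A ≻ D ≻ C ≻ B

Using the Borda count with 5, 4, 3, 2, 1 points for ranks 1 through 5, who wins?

C

B: 7·5 + 3·4 + 1·2 + 2·5 + 2·2 + 4·1 + 3·2 + 1·1 = 74
C: 7·4 + 3·3 + 1·5 + 2·3 + 2·4 + 4·4 + 3·3 + 1·2 = 83
D: 7·1 + 3·1 + 1·3 + 2·1 + 2·1 + 4·3 + 3·5 + 1·3 = 47
A: 7·3 + 3·5 + 1·1 + 2·2 + 2·5 + 4·2 + 3·1 + 1·4 = 66
E: 7·2 + 3·2 + 1·4 + 2·4 + 2·3 + 4·5 + 3·4 + 1·5 = 75
C has the highest Borda score (83).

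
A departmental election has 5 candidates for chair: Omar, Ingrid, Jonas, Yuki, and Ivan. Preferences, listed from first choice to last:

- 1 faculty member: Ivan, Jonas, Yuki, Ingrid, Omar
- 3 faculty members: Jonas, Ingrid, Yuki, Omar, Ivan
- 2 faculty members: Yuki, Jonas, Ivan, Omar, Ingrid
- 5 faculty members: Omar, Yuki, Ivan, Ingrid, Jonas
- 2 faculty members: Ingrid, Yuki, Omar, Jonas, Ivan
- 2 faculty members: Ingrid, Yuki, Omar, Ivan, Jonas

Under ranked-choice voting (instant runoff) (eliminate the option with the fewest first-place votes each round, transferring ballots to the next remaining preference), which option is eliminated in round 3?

Round 1: Omar 5, Ingrid 4, Jonas 3, Yuki 2, Ivan 1. Eliminate Ivan.
Round 2: Omar 5, Ingrid 4, Jonas 4, Yuki 2. Eliminate Yuki.
Round 3: Omar 5, Ingrid 4, Jonas 6. Eliminate Ingrid.

Ingrid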